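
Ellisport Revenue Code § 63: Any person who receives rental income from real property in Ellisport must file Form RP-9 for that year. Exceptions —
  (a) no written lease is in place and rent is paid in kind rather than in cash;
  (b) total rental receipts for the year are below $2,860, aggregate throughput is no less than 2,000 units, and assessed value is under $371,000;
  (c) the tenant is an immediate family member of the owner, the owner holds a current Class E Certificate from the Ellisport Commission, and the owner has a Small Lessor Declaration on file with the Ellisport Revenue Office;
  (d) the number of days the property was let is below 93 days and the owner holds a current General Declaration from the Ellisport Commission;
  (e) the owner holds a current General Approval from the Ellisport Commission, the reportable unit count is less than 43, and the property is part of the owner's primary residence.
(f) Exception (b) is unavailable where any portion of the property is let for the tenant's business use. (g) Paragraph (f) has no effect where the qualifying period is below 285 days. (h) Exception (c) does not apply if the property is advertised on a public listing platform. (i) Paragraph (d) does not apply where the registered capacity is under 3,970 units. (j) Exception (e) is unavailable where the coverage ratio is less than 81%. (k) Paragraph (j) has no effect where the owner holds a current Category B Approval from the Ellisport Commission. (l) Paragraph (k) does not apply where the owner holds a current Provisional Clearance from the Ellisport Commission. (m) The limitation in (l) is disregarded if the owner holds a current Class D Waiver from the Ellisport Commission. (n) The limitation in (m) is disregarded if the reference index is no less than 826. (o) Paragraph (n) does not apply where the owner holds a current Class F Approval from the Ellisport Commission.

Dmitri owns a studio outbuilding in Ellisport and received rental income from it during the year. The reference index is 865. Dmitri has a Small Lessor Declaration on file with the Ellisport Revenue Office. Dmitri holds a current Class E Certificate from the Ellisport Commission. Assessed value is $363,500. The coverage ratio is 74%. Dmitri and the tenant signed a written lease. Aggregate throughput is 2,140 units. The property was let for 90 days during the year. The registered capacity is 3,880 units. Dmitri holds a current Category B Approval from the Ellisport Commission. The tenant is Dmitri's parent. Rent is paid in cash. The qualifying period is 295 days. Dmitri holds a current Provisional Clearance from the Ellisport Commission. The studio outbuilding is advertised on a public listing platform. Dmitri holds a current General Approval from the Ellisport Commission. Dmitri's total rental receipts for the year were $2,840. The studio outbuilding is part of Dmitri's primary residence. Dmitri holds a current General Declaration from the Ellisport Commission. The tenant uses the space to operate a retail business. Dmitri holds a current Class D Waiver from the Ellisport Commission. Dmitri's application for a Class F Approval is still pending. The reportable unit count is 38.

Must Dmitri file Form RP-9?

Exception (a) fails — a written lease is in place.
Exception (b) is satisfied on its face — total rental receipts for the year are $2,840, below the $2,860 limit; aggregate throughput is 2,140 units, meeting the 2,000 units threshold; assessed value is $363,500, under the $371,000 limit. Turning to paragraphs (f)–(g): (f) applies — the space is let for business use. (g) is not engaged (the qualifying period is 295 days, not below 285 days), so (f) stands. Exception (b) does not apply.
Exception (c) is satisfied on its face — the tenant is an immediate family member; a current Class E Certificate is held; a Small Lessor Declaration is on file. Turning to paragraph (h): (h) operates — the property is publicly advertised. So (c) is unavailable.
Exception (d)'s conditions are all satisfied: the number of days the property was let is 90 days, below the 93 days limit; a current General Declaration is held. But: (i) operates against (d): the registered capacity is 3,880 units, under the 3,970 units limit. So (d) is unavailable.
Exception (e): a current General Approval is held; the reportable unit count is 38, less than the 43 limit; the studio outbuilding is part of the primary residence — every condition holds. But: (j) operates against (e): the coverage ratio is 74%, less than the 81% limit. (k) is triggered (a current Category B Approval is held), but yields to (l): (l) operates against (k): a current Provisional Clearance is held. (m) is triggered (a current Class D Waiver is held), but is overridden by (n): (n) is engaged — the reference index is 865, meeting the 826 threshold. (o) is not engaged (there is no Class F Approval in force), so (n) stands. (e) is therefore removed.
No exception displaces § 63.

Yes — Dmitri must file Form RP-9.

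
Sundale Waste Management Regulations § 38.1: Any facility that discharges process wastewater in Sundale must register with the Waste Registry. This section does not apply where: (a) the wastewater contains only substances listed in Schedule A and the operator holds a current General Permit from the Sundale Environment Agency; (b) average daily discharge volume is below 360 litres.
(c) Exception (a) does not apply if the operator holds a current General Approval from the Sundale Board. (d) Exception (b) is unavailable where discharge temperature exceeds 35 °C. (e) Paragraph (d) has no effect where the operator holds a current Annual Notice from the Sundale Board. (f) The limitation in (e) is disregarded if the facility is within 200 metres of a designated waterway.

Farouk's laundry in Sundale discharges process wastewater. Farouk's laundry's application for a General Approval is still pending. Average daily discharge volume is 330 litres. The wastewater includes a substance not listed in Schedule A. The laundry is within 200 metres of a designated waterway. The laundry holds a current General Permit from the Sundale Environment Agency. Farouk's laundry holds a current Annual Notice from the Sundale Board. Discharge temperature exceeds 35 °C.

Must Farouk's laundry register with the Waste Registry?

Exception (a) does not apply: the wastewater includes a non-Schedule-A substance.
Exception (b) is satisfied on its face — average daily discharge volume is 330 litres, below the 360 litres limit. But applying paragraphs (d)–(f): (d) operates against (b): discharge temperature exceeds 35 °C. (e) is triggered (a current Annual Notice is held), but is displaced by (f): (f) operates against (e): the laundry is within 200 m of a designated waterway. (b) is therefore removed.
Every exception is unavailable, so the rule governs.

Yes — Farouk's laundry must register with the Waste Registry.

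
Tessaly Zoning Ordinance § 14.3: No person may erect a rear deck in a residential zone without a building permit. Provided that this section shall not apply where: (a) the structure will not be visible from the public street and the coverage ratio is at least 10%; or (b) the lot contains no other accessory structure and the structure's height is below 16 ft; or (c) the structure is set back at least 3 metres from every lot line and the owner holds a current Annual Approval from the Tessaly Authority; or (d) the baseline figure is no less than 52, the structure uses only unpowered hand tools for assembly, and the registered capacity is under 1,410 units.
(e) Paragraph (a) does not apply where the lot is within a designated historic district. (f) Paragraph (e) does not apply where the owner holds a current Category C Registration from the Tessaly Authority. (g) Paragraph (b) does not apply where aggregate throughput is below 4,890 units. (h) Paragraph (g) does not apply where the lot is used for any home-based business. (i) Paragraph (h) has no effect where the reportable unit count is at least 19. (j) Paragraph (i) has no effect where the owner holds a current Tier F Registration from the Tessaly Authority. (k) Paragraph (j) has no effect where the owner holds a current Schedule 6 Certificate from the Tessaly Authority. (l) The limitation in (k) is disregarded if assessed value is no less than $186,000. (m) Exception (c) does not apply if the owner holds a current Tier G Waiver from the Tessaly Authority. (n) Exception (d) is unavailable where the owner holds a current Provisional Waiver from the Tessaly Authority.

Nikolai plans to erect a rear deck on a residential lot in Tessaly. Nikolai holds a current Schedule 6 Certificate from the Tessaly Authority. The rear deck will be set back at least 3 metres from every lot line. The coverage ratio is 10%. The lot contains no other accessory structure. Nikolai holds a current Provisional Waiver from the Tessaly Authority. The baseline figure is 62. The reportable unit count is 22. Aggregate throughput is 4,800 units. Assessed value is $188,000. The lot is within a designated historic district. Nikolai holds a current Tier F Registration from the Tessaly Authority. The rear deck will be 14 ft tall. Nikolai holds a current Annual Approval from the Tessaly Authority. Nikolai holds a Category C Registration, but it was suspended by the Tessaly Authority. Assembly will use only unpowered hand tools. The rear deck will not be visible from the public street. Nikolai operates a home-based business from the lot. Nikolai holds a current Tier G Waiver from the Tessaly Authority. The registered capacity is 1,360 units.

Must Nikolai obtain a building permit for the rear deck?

Exception (a): the structure will not be visible from the street; the coverage ratio is 10%, meeting the 10% threshold — every condition holds. Turning to paragraphs (e)–(f): (e) is engaged — the lot is in a historic district. (f) is not triggered (there is no Category C Registration in force), so (e) stands. So (a) is unavailable.
Exception (b)'s conditions are all satisfied: the lot has no other accessory structure; the structure's height is 14 ft, below the 16 ft limit. Considering the limiting provisions: (g) applies (aggregate throughput is 4,800 units, below the 4,890 units limit), but is overridden by (h): (h) operates against (g): a home-based business operates on the lot. (i) operates (the reportable unit count is 22, meeting the 19 threshold), but is overridden by (j): (j) is triggered — a current Tier F Registration is held. (k) would limit (j) — a current Schedule 6 Certificate is held — but (l) sets (k) aside: (l) operates against (k): assessed value is $188,000, meeting the $186,000 threshold. Exception (b) stands.
Exception (c): the setback is at least 3 m on every side; a current Annual Approval is held — every condition holds. Turning to paragraph (m): (m) operates — a current Tier G Waiver is held. So (c) is unavailable.
Exception (d) is satisfied on its face — the baseline figure is 62, meeting the 52 threshold; assembly uses only hand tools; the registered capacity is 1,360 units, under the 1,410 units limit. Turning to paragraph (n): (n) applies — a current Provisional Waiver is held. Exception (d) does not apply.

No — exception (b) applies; Nikolai does not need a building permit.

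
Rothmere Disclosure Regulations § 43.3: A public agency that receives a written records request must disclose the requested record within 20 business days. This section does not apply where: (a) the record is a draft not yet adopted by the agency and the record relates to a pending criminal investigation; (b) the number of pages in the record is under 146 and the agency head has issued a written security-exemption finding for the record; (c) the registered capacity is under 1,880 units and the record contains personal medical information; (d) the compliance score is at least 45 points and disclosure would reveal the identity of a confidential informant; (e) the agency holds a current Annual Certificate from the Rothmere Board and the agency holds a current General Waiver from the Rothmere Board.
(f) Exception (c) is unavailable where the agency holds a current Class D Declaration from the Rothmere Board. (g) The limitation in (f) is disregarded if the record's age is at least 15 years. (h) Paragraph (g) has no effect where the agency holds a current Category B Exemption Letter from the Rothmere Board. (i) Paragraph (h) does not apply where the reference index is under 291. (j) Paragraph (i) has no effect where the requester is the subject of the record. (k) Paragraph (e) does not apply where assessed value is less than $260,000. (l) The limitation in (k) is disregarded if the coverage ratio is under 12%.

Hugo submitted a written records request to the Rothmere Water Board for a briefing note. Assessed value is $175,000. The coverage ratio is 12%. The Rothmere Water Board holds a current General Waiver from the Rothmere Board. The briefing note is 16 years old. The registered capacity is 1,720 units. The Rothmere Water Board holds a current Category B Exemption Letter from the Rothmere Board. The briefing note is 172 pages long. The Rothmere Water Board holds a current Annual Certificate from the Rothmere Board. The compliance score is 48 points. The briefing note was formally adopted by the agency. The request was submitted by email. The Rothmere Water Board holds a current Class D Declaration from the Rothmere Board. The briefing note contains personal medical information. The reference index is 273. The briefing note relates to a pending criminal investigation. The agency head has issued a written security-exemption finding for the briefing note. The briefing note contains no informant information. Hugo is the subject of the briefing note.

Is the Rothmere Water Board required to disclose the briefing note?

Exception (a) requires that the record is a draft not yet adopted by the agency; but the briefing note has been formally adopted, so (a) is unavailable.
Exception (b) fails — the number of pages in the record is 172, not under 146.
Exception (c): the registered capacity is 1,720 units, under the 1,880 units limit; the briefing note contains personal medical information — every condition holds. Turning to paragraphs (f)–(j): (f) operates against (c): a current Class D Declaration is held. (g) applies (the record's age is 16 years, meeting the 15 years threshold), but is overridden by (h): (h) applies — a current Category B Exemption Letter is held. (i) would limit (h) — the reference index is 273, under the 291 limit — but (j) sets (i) aside: (j) applies — Hugo is the subject of the briefing note. Exception (c) does not apply.
Exception (d) fails — the briefing note contains no informant information.
Exception (e): a current Annual Certificate is held; a current General Waiver is held — every condition holds. Turning to paragraphs (k)–(l): (k) operates — assessed value is $175,000, less than the $260,000 limit. (l) is not engaged (the coverage ratio is 12%, not under 12%), so (k) stands. Exception (e) does not apply.
None of the exceptions is available; § 43.3 applies in full.

Yes — the Rothmere Water Board must disclose the briefing note.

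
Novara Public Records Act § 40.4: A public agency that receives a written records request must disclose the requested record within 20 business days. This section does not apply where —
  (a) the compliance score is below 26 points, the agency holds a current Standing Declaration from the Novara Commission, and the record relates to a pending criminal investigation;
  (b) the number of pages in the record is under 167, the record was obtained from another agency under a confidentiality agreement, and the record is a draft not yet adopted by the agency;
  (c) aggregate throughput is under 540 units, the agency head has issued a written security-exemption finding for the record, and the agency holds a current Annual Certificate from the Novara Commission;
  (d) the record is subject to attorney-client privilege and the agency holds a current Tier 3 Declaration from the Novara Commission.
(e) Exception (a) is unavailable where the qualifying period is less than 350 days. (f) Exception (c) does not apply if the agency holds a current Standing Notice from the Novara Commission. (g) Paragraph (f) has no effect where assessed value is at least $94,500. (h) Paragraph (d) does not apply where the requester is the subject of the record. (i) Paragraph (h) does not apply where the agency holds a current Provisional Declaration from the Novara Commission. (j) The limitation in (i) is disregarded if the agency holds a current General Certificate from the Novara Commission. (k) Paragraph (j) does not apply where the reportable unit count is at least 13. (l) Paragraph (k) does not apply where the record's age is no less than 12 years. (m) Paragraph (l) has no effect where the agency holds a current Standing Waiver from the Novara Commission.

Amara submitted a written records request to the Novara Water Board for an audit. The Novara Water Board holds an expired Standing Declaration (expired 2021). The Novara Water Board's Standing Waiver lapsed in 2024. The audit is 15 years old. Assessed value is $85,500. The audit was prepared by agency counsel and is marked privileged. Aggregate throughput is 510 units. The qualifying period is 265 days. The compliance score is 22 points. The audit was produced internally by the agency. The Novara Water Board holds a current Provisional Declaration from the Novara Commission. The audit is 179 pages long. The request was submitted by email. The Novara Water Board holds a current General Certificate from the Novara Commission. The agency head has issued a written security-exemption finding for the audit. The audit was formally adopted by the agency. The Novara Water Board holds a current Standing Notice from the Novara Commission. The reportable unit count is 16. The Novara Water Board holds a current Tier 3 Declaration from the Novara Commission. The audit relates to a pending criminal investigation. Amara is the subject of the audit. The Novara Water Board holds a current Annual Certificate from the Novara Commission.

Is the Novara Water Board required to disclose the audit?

Yes — the Novara Water Board must disclose the audit.

Exception (a) requires that the agency holds a current Standing Declaration from the Novara Commission; but there is no Standing Declaration in force, so (a) is unavailable.
Exception (b) requires that the number of pages in the record is under 167; but the number of pages in the record is 179, not under 167, so (b) is unavailable.
Exception (c) is satisfied on its face — aggregate throughput is 510 units, under the 540 units limit; a written security-exemption finding has been issued; a current Annual Certificate is held. But applying paragraphs (f)–(g): (f) operates — a current Standing Notice is held. (g) is not engaged (assessed value is $85,500, short of $94,500), so (f) stands. Exception (c) does not apply.
All of (d)'s requirements are met (the audit is privileged; a current Tier 3 Declaration is held). Turning to paragraphs (h)–(m): (h) operates against (d): Amara is the subject of the audit. (i) operates (a current Provisional Declaration is held), but is set aside by (j): (j) operates against (i): a current General Certificate is held. (k) is triggered (the reportable unit count is 16, meeting the 13 threshold), but is overridden by (l): (l) applies — the record's age is 15 years, meeting the 12 years threshold. (m) is not triggered (there is no Standing Waiver in force), so (l) stands. (d) is therefore removed.
No exception displaces § 40.4.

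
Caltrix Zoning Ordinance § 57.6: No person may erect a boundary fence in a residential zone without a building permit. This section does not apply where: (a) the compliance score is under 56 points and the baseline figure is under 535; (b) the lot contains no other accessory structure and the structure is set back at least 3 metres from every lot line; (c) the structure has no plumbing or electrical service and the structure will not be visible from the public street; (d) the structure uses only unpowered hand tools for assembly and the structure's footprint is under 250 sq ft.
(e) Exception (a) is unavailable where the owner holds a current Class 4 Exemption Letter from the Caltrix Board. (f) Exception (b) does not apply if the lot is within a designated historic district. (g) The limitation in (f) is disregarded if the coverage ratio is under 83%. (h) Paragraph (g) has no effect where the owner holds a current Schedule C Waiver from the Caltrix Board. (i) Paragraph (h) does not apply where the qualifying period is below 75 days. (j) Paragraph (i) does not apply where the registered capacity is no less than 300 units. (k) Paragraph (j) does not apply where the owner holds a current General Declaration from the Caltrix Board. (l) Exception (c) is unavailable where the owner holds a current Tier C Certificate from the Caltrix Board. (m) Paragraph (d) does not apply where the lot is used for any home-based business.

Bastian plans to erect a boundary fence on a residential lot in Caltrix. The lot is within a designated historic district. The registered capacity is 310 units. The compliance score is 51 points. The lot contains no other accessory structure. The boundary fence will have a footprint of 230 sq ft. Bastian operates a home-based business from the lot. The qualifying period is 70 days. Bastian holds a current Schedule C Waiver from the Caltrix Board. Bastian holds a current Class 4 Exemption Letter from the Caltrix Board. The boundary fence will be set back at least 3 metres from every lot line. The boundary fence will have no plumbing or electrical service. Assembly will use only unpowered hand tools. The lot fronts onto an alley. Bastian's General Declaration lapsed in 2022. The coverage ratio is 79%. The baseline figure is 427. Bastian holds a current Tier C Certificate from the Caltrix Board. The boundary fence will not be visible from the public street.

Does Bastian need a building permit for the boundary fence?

Yes — Bastian must obtain a building permit.

All of (a)'s requirements are met (the compliance score is 51 points, under the 56 points limit; the baseline figure is 427, under the 535 limit). But: (e) operates against (a): a current Class 4 Exemption Letter is held. So (a) is unavailable.
Exception (b)'s conditions are all satisfied: the lot has no other accessory structure; the setback is at least 3 m on every side. But: (f) is engaged — the lot is in a historic district. (g) is engaged (the coverage ratio is 79%, under the 83% limit), but is itself disapplied by (h): (h) is triggered — a current Schedule C Waiver is held. (i) would limit (h) — the qualifying period is 70 days, below the 75 days limit — but (j) sets (i) aside: (j) operates against (i): the registered capacity is 310 units, meeting the 300 units threshold. (k) does not operate here (the General Declaration is not current), so (j) stands. Exception (b) does not apply.
Exception (c) is satisfied on its face — there is no plumbing or electrical service; the structure will not be visible from the street. But applying paragraph (l): (l) is engaged — a current Tier C Certificate is held. (c) is therefore removed.
Exception (d) is satisfied on its face — assembly uses only hand tools; the structure's footprint is 230 sq ft, under the 250 sq ft limit. But: (m) operates against (d): a home-based business operates on the lot. So (d) is unavailable.
None of the exceptions is available; § 57.6 applies in full.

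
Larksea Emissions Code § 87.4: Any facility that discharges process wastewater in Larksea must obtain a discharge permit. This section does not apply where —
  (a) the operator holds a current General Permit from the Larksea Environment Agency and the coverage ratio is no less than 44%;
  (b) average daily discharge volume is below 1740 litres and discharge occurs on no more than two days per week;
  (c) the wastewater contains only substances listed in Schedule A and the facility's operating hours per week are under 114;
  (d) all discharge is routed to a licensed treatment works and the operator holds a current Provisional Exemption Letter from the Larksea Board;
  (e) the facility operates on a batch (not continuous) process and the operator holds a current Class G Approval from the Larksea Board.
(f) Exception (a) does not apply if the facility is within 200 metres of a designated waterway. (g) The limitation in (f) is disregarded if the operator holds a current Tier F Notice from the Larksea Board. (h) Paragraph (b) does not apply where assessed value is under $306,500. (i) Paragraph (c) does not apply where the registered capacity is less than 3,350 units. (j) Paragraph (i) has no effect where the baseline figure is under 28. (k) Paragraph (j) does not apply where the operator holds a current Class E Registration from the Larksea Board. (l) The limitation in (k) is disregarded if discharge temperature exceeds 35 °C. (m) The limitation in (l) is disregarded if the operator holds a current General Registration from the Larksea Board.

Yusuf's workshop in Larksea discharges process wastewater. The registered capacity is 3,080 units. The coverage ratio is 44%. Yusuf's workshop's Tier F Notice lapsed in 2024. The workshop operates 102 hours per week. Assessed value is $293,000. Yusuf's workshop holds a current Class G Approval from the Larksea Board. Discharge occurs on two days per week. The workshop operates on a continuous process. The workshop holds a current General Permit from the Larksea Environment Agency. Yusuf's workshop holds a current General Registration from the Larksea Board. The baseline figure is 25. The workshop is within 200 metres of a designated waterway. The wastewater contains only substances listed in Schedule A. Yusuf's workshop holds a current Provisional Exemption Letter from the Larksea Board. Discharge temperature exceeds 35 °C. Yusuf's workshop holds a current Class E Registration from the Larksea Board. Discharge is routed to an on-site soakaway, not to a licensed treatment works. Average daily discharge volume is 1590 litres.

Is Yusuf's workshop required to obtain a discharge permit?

All of (a)'s requirements are met (a current General Permit is held; the coverage ratio is 44%, meeting the 44% threshold). But applying paragraphs (f)–(g): (f) operates — the workshop is within 200 m of a designated waterway. (g) is inapplicable (the Tier F Notice is not current), so (f) stands. (a) is therefore removed.
Exception (b): average daily discharge volume is 1590 litres, below the 1740 litres limit; discharge occurs on no more than two days per week — every condition holds. Turning to paragraph (h): (h) operates against (b): assessed value is $293,000, under the $306,500 limit. So (b) is unavailable.
Exception (c): the wastewater is Schedule-A-only; the facility's operating hours per week are 102, under the 114 limit — every condition holds. But: (i) applies — the registered capacity is 3,080 units, less than the 3,350 units limit. (j) would limit (i) — the baseline figure is 25, under the 28 limit — but (k) sets (j) aside: (k) operates against (j): a current Class E Registration is held. (l) is triggered (discharge temperature exceeds 35 °C), but yields to (m): (m) operates against (l): a current General Registration is held. (c) is therefore removed.
Exception (d) does not apply: discharge is not routed to a licensed treatment works.
Exception (e) does not apply: the facility operates on a continuous process.
None of the exceptions is available; § 87.4 applies in full.

Yes — Yusuf's workshop must obtain a discharge permit.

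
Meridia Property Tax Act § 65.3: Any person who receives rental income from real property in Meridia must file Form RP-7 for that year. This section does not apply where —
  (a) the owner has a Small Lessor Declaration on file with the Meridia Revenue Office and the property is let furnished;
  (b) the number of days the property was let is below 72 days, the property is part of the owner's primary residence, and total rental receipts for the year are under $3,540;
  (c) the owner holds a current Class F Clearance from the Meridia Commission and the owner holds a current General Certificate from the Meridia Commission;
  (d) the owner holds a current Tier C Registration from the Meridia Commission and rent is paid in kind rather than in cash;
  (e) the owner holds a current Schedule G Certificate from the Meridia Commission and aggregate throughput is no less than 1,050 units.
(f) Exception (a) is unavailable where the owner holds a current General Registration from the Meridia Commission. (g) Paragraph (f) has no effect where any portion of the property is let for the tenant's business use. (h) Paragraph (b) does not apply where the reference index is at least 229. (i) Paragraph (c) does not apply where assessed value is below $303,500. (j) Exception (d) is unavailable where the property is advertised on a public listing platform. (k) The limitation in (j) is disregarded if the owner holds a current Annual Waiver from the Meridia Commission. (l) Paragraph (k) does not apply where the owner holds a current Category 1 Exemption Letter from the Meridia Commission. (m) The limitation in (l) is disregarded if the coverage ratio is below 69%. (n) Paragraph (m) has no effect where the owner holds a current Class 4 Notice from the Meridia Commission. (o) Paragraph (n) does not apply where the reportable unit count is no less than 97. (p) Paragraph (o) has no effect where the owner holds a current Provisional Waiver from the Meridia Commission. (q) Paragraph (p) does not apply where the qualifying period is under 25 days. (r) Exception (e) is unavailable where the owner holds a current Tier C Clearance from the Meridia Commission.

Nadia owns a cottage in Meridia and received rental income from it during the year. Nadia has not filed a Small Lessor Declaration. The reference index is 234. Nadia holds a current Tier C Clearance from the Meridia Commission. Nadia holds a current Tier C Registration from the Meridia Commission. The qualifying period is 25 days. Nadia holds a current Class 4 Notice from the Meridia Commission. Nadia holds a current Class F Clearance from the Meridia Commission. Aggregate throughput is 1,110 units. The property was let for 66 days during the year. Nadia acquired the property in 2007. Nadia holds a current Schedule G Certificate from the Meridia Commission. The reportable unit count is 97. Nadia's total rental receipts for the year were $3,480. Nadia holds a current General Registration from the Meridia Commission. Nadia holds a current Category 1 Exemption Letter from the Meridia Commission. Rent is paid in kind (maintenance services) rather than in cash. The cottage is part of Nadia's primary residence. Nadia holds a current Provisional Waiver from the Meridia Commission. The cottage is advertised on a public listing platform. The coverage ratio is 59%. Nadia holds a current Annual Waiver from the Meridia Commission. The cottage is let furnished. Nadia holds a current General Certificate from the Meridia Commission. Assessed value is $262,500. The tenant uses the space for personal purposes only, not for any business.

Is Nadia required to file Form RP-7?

Exception (a) does not apply: no Small Lessor Declaration is on file.
Exception (b) is satisfied on its face — the number of days the property was let is 66 days, below the 72 days limit; the cottage is part of the primary residence; total rental receipts for the year are $3,480, under the $3,540 limit. But applying paragraph (h): (h) operates against (b): the reference index is 234, meeting the 229 threshold. So (b) is unavailable.
Exception (c): a current Class F Clearance is held; a current General Certificate is held — every condition holds. Turning to paragraph (i): (i) operates against (c): assessed value is $262,500, below the $303,500 limit. So (c) is unavailable.
Exception (d): a current Tier C Registration is held; rent is paid in kind — every condition holds. Turning to paragraphs (j)–(q): (j) operates against (d): the property is publicly advertised. (k) is engaged (a current Annual Waiver is held), but is set aside by (l): (l) operates against (k): a current Category 1 Exemption Letter is held. (m) would limit (l) — the coverage ratio is 59%, below the 69% limit — but (n) sets (m) aside: (n) applies — a current Class 4 Notice is held. (o) would limit (n) — the reportable unit count is 97, meeting the 97 threshold — but (p) sets (o) aside: (p) applies — a current Provisional Waiver is held. (q) is not triggered (the qualifying period is 25 days, not under 25 days), so (p) stands. Exception (d) does not apply.
Exception (e)'s conditions are all satisfied: a current Schedule G Certificate is held; aggregate throughput is 1,110 units, meeting the 1,050 units threshold. Turning to paragraph (r): (r) operates against (e): a current Tier C Clearance is held. (e) is therefore removed.
Every exception is unavailable, so the rule governs.

Yes — Nadia must file Form RP-7.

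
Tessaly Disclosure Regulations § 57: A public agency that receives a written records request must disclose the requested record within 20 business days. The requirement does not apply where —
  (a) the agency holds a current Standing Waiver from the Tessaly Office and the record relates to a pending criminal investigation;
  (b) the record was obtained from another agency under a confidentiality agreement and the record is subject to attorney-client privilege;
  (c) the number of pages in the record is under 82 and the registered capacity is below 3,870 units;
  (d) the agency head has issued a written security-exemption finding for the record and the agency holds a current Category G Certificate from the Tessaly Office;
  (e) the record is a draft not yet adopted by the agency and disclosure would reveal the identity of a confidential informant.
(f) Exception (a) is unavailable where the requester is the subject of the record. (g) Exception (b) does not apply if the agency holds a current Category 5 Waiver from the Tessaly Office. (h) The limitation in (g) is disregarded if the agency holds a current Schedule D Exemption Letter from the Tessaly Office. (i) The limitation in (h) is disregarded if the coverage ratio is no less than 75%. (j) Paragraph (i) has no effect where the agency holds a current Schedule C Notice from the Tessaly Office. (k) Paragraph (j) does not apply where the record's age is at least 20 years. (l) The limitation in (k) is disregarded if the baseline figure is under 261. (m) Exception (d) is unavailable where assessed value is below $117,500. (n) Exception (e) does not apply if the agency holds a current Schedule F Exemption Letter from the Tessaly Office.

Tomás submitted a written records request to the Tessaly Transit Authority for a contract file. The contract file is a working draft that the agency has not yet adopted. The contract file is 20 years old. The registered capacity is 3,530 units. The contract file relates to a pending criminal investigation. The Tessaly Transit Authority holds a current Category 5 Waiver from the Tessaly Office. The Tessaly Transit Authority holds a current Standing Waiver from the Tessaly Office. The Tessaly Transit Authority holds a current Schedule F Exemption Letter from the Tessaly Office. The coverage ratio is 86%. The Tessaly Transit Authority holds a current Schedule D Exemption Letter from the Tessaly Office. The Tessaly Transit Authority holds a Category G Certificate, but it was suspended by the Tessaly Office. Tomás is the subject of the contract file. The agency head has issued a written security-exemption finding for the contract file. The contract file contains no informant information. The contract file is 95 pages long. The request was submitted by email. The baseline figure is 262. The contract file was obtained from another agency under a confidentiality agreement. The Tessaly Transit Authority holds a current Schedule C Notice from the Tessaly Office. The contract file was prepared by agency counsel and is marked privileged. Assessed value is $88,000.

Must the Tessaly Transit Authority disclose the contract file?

All of (a)'s requirements are met (a current Standing Waiver is held; the contract file relates to a pending investigation). But: (f) is triggered — Tomás is the subject of the contract file. Exception (a) does not apply.
Exception (b) is satisfied on its face — the contract file was obtained under a confidentiality agreement; the contract file is privileged. However, paragraphs (g)–(l) must be considered: (g) is engaged — a current Category 5 Waiver is held. (h) is engaged (a current Schedule D Exemption Letter is held), but is overridden by (i): (i) is engaged — the coverage ratio is 86%, meeting the 75% threshold. (j) would limit (i) — a current Schedule C Notice is held — but (k) sets (j) aside: (k) operates against (j): the record's age is 20 years, meeting the 20 years threshold. (l), which would lift (k), is not triggered — the baseline figure is 262, not under 261. So (b) is unavailable.
Exception (c) does not apply: the number of pages in the record is 95, not under 82.
Exception (d) fails — no current Category G Certificate is held.
Exception (e) does not apply: the contract file contains no informant information.
None of the exceptions is available; § 57 applies in full.

Yes — the Tessaly Transit Authority must disclose the contract file.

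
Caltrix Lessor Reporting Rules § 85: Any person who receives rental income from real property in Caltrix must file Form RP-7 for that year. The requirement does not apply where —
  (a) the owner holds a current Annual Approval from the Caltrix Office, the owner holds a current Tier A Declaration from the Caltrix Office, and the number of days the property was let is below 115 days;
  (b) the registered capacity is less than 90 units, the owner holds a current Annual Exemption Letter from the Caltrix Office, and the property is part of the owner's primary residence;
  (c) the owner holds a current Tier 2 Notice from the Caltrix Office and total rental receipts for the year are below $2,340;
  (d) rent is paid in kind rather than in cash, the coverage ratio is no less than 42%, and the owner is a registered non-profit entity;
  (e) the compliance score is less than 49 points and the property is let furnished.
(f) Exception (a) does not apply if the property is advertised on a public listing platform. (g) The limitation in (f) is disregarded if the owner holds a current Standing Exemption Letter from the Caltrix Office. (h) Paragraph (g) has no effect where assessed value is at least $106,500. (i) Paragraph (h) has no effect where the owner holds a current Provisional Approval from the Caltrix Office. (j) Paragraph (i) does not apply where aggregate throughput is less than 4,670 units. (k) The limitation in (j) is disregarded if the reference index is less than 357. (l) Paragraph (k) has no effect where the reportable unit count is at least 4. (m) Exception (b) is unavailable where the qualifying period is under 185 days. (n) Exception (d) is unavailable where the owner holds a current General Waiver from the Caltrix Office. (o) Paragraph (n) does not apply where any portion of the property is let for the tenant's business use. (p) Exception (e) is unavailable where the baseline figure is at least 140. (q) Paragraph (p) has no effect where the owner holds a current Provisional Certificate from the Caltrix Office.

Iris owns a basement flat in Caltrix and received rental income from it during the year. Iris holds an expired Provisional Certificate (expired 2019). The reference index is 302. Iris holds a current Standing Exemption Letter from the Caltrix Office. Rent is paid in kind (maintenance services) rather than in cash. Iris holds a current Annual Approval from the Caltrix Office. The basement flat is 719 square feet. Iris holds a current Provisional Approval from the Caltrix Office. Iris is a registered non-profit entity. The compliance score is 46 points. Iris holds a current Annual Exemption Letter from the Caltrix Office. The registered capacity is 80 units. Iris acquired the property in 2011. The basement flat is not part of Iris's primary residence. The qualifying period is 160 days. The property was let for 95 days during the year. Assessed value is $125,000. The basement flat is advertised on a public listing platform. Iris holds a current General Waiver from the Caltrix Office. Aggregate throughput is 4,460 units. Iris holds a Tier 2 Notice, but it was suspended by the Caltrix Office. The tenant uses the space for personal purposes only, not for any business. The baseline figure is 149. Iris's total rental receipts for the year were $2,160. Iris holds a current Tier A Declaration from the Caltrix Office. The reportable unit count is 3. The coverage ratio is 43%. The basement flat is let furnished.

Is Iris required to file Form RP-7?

Exception (a): a current Annual Approval is held; a current Tier A Declaration is held; the number of days the property was let is 95 days, below the 115 days limit — every condition holds. As to paragraphs (f)–(l): (f) would limit (a) — the property is publicly advertised — but (g) sets (f) aside: (g) operates — a current Standing Exemption Letter is held. (h) applies (assessed value is $125,000, meeting the $106,500 threshold), but is itself disapplied by (i): (i) applies — a current Provisional Approval is held. (j) applies (aggregate throughput is 4,460 units, less than the 4,670 units limit), but yields to (k): (k) is triggered — the reference index is 302, less than the 357 limit. (l), which would lift (k), does not operate here — the reportable unit count is 3, short of 4. (a) remains available.
Exception (b) fails — the basement flat is not part of the primary residence.
Exception (c) fails — there is no Tier 2 Notice in force.
Exception (d): rent is paid in kind; the coverage ratio is 43%, meeting the 42% threshold; Iris is a registered non-profit — every condition holds. However, paragraphs (n)–(o) must be considered: (n) operates — a current General Waiver is held. (o) is not engaged (the space is used for personal purposes only), so (n) stands. (d) is therefore removed.
Exception (e): the compliance score is 46 points, less than the 49 points limit; the property is let furnished — every condition holds. Turning to paragraphs (p)–(q): (p) operates against (e): the baseline figure is 149, meeting the 140 threshold. (q) is inapplicable (no current Provisional Certificate is held), so (p) stands. So (e) is unavailable.

No — exception (a) applies; Iris is not required to file Form RP-7.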